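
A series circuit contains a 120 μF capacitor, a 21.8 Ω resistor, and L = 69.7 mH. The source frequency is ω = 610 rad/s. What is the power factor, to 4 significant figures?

0.6028

X_L = ωL = 42.52 Ω
X_C = 1/(ωC) = 13.66 Ω
Net reactance X = X_L − X_C = 28.86 Ω
Z = 21.80 + j28.86 Ω
|Z| = √(21.80² + 28.86²) = 36.16 Ω
∠Z = arctan(28.86/21.80) = 52.93°
cos φ = cos(52.93°) = 0.6028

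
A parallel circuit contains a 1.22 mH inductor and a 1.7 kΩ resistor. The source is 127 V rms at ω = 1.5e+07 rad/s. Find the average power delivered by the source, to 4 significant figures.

X_L = ωL = 18300 Ω
Parallel: admittances add. Y = 1/R + 1/(jωL)
Y = (0.0005882 − j5.464e-05) S
|Y| = 0.0005908 S → |Z| = 1/|Y| = 1693 Ω, ∠Z = −∠Y = 5.307°
I = V/|Z| = 75.03 mA
P = VI cos φ = 127 × 0.07503 × cos(5.307°) = 9.488 W

9.488 W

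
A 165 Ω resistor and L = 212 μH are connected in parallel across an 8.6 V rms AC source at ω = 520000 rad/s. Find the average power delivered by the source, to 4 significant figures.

448.2 mW

X_L = ωL = 110.2 Ω
Parallel: admittances add. Y = 1/R + 1/(jωL)
Y = (0.006061 − j0.009071) S
|Y| = 0.01091 S → |Z| = 1/|Y| = 91.66 Ω, ∠Z = −∠Y = 56.25°
I = V/|Z| = 93.82 mA
P = VI cos φ = 8.6 × 0.09382 × cos(56.25°) = 448.2 mW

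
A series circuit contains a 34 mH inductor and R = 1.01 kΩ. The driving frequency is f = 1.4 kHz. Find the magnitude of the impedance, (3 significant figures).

ω = 2πf = 8796 rad/s
X_L = ωL = 299 Ω
Z = 1010 + j299 Ω
|Z| = √(1010² + 299²) = 1050 Ω

1050 Ω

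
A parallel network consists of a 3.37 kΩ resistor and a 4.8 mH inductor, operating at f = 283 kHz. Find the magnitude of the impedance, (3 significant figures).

ω = 2πf = 1.778e+06 rad/s
X_L = ωL = 8540 Ω
Parallel: admittances add. Y = 1/R + 1/(jωL)
Y = (0.000297 − j0.000117) S
|Y| = 0.000319 S → |Z| = 1/|Y| = 3130 Ω, ∠Z = −∠Y = 21.5°

3130 Ω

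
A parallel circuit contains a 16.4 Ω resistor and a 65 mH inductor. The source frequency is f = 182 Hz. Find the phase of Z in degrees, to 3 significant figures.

12.4°

ω = 2πf = 1144 rad/s
X_L = ωL = 74.3 Ω
Parallel: admittances add. Y = 1/R + 1/(jωL)
Y = (0.0610 − j0.0135) S
|Y| = 0.0624 S → |Z| = 1/|Y| = 16.0 Ω, ∠Z = −∠Y = 12.4°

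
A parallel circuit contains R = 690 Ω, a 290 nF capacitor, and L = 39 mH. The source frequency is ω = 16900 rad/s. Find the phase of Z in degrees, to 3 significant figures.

-66.8°

X_L = ωL = 659 Ω
X_C = 1/(ωC) = 204 Ω
Parallel: admittances add. Y = 1/R + 1/(jωL) + jωC
Y = (0.00145 + j0.00338) S
|Y| = 0.00368 S → |Z| = 1/|Y| = 272 Ω, ∠Z = −∠Y = -66.8°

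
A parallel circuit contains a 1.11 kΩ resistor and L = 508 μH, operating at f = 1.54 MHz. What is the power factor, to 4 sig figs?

0.9754

ω = 2πf = 9.676e+06 rad/s
X_L = ωL = 4915 Ω
Parallel: admittances add. Y = 1/R + 1/(jωL)
Y = (0.0009009 − j0.0002034) S
|Y| = 0.0009236 S → |Z| = 1/|Y| = 1083 Ω, ∠Z = −∠Y = 12.72°
cos φ = cos(12.72°) = 0.9754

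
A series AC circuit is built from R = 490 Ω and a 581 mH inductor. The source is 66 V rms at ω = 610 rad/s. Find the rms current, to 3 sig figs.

X_L = ωL = 354 Ω
Z = 490 + j354 Ω
|Z| = √(490² + 354²) = 605 Ω
I = V/|Z| = 66/605 = 109 mA

109 mA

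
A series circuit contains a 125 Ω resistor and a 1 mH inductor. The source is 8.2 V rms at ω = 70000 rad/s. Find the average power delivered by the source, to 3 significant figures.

X_L = ωL = 70.0 Ω
Z = 125 + j70.0 Ω
|Z| = √(125² + 70.0²) = 143 Ω
∠Z = arctan(70.0/125) = 29.2°
I = V/|Z| = 57.2 mA
P = VI cos φ = 8.2 × 0.0572 × cos(29.2°) = 410 mW

410 mW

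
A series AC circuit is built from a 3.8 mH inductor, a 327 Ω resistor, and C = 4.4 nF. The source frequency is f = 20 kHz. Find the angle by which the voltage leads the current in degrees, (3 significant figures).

-76.2°

ω = 2πf = 125700 rad/s
X_L = ωL = 478 Ω
X_C = 1/(ωC) = 1810 Ω
Net reactance X = X_L − X_C = -1330 Ω
Z = 327 − j1330 Ω
|Z| = √(327² + 1330²) = 1370 Ω
∠Z = arctan(-1330/327) = -76.2°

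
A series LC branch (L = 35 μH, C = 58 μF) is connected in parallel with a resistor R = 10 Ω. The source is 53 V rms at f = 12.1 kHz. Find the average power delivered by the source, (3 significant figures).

281 W

ω = 2πf = 76030 rad/s
X_L = ωL = 2.66 Ω
X_C = 1/(ωC) = 0.227 Ω
Branch 1: Z₁ = R = 10.0 Ω
Branch 2 (series LC): Z₂ = j(X_L − X_C) = j2.43 Ω
Parallel: Z = Z₁Z₂/(Z₁+Z₂), |Z| = 2.37 Ω, ∠Z = 76.3°
I = V/|Z| = 22.4 A
P = VI cos φ = 53 × 22.4 × cos(76.3°) = 281 W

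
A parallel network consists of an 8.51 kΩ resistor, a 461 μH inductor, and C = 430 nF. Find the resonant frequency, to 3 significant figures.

11.3 kHz

ω₀ = 1/√(LC) = 1/√(0.000461 × 4.3e-07) = 71030 rad/s
f₀ = ω₀/(2π) = 11.3 kHz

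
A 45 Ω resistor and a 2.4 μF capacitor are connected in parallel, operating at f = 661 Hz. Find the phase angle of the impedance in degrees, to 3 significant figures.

ω = 2πf = 4153 rad/s
X_C = 1/(ωC) = 100 Ω
Parallel: admittances add. Y = 1/R + jωC
Y = (0.0222 + j0.00997) S
|Y| = 0.0244 S → |Z| = 1/|Y| = 41.1 Ω, ∠Z = −∠Y = -24.2°

-24.2°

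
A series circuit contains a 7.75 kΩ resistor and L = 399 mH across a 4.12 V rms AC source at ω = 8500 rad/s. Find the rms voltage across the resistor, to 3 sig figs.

3.77 V

X_L = ωL = 3390 Ω
Z = 7750 + j3390 Ω
|Z| = √(7750² + 3390²) = 8460 Ω
I = V/|Z| = 487 μA
V_R = I·|Z_R| = 0.000487 × 7750 = 3.77 V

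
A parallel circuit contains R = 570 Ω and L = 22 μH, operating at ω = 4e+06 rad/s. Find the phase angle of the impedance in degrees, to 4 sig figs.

81.22°

X_L = ωL = 88.00 Ω
Parallel: admittances add. Y = 1/R + 1/(jωL)
Y = (0.001754 − j0.01136) S
|Y| = 0.01150 S → |Z| = 1/|Y| = 86.97 Ω, ∠Z = −∠Y = 81.22°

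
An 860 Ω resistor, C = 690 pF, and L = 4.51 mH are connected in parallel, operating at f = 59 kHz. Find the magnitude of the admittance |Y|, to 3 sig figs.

ω = 2πf = 370700 rad/s
X_L = ωL = 1670 Ω
X_C = 1/(ωC) = 3910 Ω
Parallel: admittances add. Y = 1/R + 1/(jωL) + jωC
Y = (0.00116 − j0.000342) S
|Y| = 0.00121 S → |Z| = 1/|Y| = 825 Ω, ∠Z = −∠Y = 16.4°

1.21 mS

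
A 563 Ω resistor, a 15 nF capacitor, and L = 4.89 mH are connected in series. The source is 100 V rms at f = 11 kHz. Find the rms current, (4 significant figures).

118.7 mA

ω = 2πf = 69120 rad/s
X_L = ωL = 338.0 Ω
X_C = 1/(ωC) = 964.6 Ω
Net reactance X = X_L − X_C = -626.6 Ω
Z = 563.0 − j626.6 Ω
|Z| = √(563.0² + 626.6²) = 842.4 Ω
I = V/|Z| = 100/842.4 = 118.7 mA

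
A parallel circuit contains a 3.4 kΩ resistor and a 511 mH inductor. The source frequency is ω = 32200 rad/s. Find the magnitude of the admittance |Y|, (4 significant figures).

300.3 μS

X_L = ωL = 16450 Ω
Parallel: admittances add. Y = 1/R + 1/(jωL)
Y = (0.0002941 − j6.077e-05) S
|Y| = 0.0003003 S → |Z| = 1/|Y| = 3330 Ω, ∠Z = −∠Y = 11.67°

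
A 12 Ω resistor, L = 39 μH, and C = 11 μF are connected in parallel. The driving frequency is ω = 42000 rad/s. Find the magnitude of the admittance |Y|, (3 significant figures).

170 mS

X_L = ωL = 1.64 Ω
X_C = 1/(ωC) = 2.16 Ω
Parallel: admittances add. Y = 1/R + 1/(jωL) + jωC
Y = (0.0833 − j0.149) S
|Y| = 0.170 S → |Z| = 1/|Y| = 5.87 Ω, ∠Z = −∠Y = 60.7°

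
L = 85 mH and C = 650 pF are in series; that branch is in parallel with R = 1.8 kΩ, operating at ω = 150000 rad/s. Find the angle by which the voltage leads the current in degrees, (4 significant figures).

X_L = ωL = 12750 Ω
X_C = 1/(ωC) = 10260 Ω
Branch 1: Z₁ = R = 1800 Ω
Branch 2 (series LC): Z₂ = j(X_L − X_C) = j2494 Ω
Parallel: Z = Z₁Z₂/(Z₁+Z₂), |Z| = 1459 Ω, ∠Z = 35.82°

35.82°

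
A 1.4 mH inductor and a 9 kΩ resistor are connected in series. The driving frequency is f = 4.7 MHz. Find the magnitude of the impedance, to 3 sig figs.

42300 Ω

ω = 2πf = 2.953e+07 rad/s
X_L = ωL = 41300 Ω
Z = 9000 + j41300 Ω
|Z| = √(9000² + 41300²) = 42300 Ω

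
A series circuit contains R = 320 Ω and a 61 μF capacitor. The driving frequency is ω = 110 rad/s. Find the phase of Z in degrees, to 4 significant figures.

X_C = 1/(ωC) = 149.0 Ω
Z = 320.0 − j149.0 Ω
|Z| = √(320.0² + 149.0²) = 353.0 Ω
∠Z = arctan(-149.0/320.0) = -24.97°

-24.97°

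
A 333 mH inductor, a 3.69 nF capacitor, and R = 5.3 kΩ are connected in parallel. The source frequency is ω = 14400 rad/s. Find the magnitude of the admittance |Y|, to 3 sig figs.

X_L = ωL = 4800 Ω
X_C = 1/(ωC) = 18800 Ω
Parallel: admittances add. Y = 1/R + 1/(jωL) + jωC
Y = (0.000189 − j0.000155) S
|Y| = 0.000244 S → |Z| = 1/|Y| = 4090 Ω, ∠Z = −∠Y = 39.5°

244 μS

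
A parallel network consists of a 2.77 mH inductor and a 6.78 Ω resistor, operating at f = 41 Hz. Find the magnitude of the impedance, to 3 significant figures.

0.710 Ω

ω = 2πf = 257.6 rad/s
X_L = ωL = 0.714 Ω
Parallel: admittances add. Y = 1/R + 1/(jωL)
Y = (0.147 − j1.40) S
|Y| = 1.41 S → |Z| = 1/|Y| = 0.710 Ω, ∠Z = −∠Y = 84.0°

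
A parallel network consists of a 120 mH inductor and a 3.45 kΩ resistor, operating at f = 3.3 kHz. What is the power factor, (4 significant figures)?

0.5849

ω = 2πf = 20730 rad/s
X_L = ωL = 2488 Ω
Parallel: admittances add. Y = 1/R + 1/(jωL)
Y = (0.0002899 − j0.0004019) S
|Y| = 0.0004955 S → |Z| = 1/|Y| = 2018 Ω, ∠Z = −∠Y = 54.20°
cos φ = cos(54.20°) = 0.5849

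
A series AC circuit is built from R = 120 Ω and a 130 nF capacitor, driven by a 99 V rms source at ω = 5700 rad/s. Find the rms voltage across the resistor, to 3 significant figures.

8.77 V

X_C = 1/(ωC) = 1350 Ω
Z = 120 − j1350 Ω
|Z| = √(120² + 1350²) = 1350 Ω
I = V/|Z| = 73.1 mA
V_R = I·|Z_R| = 0.0731 × 120 = 8.77 V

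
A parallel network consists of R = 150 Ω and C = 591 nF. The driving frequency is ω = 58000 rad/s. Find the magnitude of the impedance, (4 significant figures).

X_C = 1/(ωC) = 29.17 Ω
Parallel: admittances add. Y = 1/R + jωC
Y = (0.006667 + j0.03428) S
|Y| = 0.03492 S → |Z| = 1/|Y| = 28.64 Ω, ∠Z = −∠Y = -78.99°

28.64 Ω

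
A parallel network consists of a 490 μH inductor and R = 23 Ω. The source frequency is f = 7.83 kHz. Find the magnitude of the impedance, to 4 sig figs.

ω = 2πf = 49200 rad/s
X_L = ωL = 24.11 Ω
Parallel: admittances add. Y = 1/R + 1/(jωL)
Y = (0.04348 − j0.04148) S
|Y| = 0.06009 S → |Z| = 1/|Y| = 16.64 Ω, ∠Z = −∠Y = 43.65°

16.64 Ω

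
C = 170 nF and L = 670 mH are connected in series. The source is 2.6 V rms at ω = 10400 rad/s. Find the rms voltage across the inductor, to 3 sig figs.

2.83 V

X_L = ωL = 6970 Ω
X_C = 1/(ωC) = 566 Ω
Net reactance X = X_L − X_C = 6400 Ω
Z = j6400 Ω
|Z| = √(0² + 6400²) = 6400 Ω
I = V/|Z| = 406 μA
V_L = I·|Z_L| = 0.000406 × 6970 = 2.83 V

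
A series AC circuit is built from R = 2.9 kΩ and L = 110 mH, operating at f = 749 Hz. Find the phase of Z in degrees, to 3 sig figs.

10.1°

ω = 2πf = 4706 rad/s
X_L = ωL = 518 Ω
Z = 2900 + j518 Ω
|Z| = √(2900² + 518²) = 2950 Ω
∠Z = arctan(518/2900) = 10.1°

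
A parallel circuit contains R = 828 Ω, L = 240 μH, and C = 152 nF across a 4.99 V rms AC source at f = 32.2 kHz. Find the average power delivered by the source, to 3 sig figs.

ω = 2πf = 202300 rad/s
X_L = ωL = 48.6 Ω
X_C = 1/(ωC) = 32.5 Ω
Parallel: admittances add. Y = 1/R + 1/(jωL) + jωC
Y = (0.00121 + j0.0102) S
|Y| = 0.0102 S → |Z| = 1/|Y| = 97.8 Ω, ∠Z = −∠Y = -83.2°
I = V/|Z| = 51.0 mA
P = VI cos φ = 4.99 × 0.0510 × cos(-83.2°) = 30.1 mW

30.1 mW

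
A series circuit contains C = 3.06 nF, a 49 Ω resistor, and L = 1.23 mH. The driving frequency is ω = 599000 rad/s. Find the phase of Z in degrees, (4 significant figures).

X_L = ωL = 736.8 Ω
X_C = 1/(ωC) = 545.6 Ω
Net reactance X = X_L − X_C = 191.2 Ω
Z = 49.00 + j191.2 Ω
|Z| = √(49.00² + 191.2²) = 197.4 Ω
∠Z = arctan(191.2/49.00) = 75.63°

75.63°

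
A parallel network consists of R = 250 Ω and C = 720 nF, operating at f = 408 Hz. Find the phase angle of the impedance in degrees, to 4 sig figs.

-24.77°

ω = 2πf = 2564 rad/s
X_C = 1/(ωC) = 541.8 Ω
Parallel: admittances add. Y = 1/R + jωC
Y = (0.004000 + j0.001846) S
|Y| = 0.004405 S → |Z| = 1/|Y| = 227.0 Ω, ∠Z = −∠Y = -24.77°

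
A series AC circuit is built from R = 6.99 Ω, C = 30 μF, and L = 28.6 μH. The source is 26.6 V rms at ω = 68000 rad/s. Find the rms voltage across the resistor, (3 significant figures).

26.0 V

X_L = ωL = 1.94 Ω
X_C = 1/(ωC) = 0.490 Ω
Net reactance X = X_L − X_C = 1.45 Ω
Z = 6.99 + j1.45 Ω
|Z| = √(6.99² + 1.45²) = 7.14 Ω
I = V/|Z| = 3.73 A
V_R = I·|Z_R| = 3.73 × 6.99 = 26.0 V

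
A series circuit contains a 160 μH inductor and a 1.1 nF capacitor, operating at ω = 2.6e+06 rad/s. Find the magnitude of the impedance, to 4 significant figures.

X_L = ωL = 416.0 Ω
X_C = 1/(ωC) = 349.7 Ω
Net reactance X = X_L − X_C = 66.35 Ω
Z = j66.35 Ω
|Z| = √(0² + 66.35²) = 66.35 Ω

66.35 Ω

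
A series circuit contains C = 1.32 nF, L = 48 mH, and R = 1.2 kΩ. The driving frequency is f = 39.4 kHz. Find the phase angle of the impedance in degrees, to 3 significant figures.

ω = 2πf = 247600 rad/s
X_L = ωL = 11900 Ω
X_C = 1/(ωC) = 3060 Ω
Net reactance X = X_L − X_C = 8820 Ω
Z = 1200 + j8820 Ω
|Z| = √(1200² + 8820²) = 8900 Ω
∠Z = arctan(8820/1200) = 82.3°

82.3°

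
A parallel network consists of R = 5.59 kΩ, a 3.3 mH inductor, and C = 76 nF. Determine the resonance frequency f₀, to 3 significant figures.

10.0 kHz

ω₀ = 1/√(LC) = 1/√(0.0033 × 7.6e-08) = 63140 rad/s
f₀ = ω₀/(2π) = 10.0 kHz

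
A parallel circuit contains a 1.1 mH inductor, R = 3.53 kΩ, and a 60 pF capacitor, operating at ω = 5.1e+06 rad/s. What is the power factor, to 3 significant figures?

0.912

X_L = ωL = 5610 Ω
X_C = 1/(ωC) = 3270 Ω
Parallel: admittances add. Y = 1/R + 1/(jωL) + jωC
Y = (0.000283 + j0.000128) S
|Y| = 0.000311 S → |Z| = 1/|Y| = 3220 Ω, ∠Z = −∠Y = -24.3°
cos φ = cos(-24.3°) = 0.912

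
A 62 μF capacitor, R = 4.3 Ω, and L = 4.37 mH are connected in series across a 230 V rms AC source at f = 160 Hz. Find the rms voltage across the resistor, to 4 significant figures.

ω = 2πf = 1005 rad/s
X_L = ωL = 4.393 Ω
X_C = 1/(ωC) = 16.04 Ω
Net reactance X = X_L − X_C = -11.65 Ω
Z = 4.300 − j11.65 Ω
|Z| = √(4.300² + 11.65²) = 12.42 Ω
I = V/|Z| = 18.52 A
V_R = I·|Z_R| = 18.52 × 4.300 = 79.64 V

79.64 V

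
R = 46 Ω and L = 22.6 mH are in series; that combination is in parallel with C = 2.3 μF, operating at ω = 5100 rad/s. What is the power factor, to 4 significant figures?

X_L = ωL = 115.3 Ω
X_C = 1/(ωC) = 85.25 Ω
Branch 1 (R+jX_L): Z₁ = 46.00 + j115.3 Ω, |Z₁| = 124.1 Ω
Branch 2 (−jX_C): Z₂ = −j85.25 Ω
Parallel: Z = Z₁Z₂/(Z₁+Z₂), |Z| = 192.6 Ω, ∠Z = -54.88°
cos φ = cos(-54.88°) = 0.5754

0.5754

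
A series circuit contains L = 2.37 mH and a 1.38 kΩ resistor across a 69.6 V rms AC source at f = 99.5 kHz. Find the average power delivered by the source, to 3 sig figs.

ω = 2πf = 625200 rad/s
X_L = ωL = 1480 Ω
Z = 1380 + j1480 Ω
|Z| = √(1380² + 1480²) = 2020 Ω
∠Z = arctan(1480/1380) = 47.0°
I = V/|Z| = 34.4 mA
P = VI cos φ = 69.6 × 0.0344 × cos(47.0°) = 1.63 W

1.63 W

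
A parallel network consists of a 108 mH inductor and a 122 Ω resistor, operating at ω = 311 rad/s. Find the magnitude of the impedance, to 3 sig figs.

32.4 Ω

X_L = ωL = 33.6 Ω
Parallel: admittances add. Y = 1/R + 1/(jωL)
Y = (0.00820 − j0.0298) S
|Y| = 0.0309 S → |Z| = 1/|Y| = 32.4 Ω, ∠Z = −∠Y = 74.6°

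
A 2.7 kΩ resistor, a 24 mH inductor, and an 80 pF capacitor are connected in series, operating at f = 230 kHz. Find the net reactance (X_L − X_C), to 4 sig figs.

26030 Ω

ω = 2πf = 1.445e+06 rad/s
X_L = ωL = 34680 Ω
X_C = 1/(ωC) = 8650 Ω
X = 34680 − 8650 = 26030 Ω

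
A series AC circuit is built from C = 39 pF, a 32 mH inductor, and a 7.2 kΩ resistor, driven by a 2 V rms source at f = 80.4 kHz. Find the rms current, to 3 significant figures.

ω = 2πf = 505200 rad/s
X_L = ωL = 16200 Ω
X_C = 1/(ωC) = 50800 Ω
Net reactance X = X_L − X_C = -34600 Ω
Z = 7200 − j34600 Ω
|Z| = √(7200² + 34600²) = 35300 Ω
I = V/|Z| = 2/35300 = 56.6 μA

56.6 μA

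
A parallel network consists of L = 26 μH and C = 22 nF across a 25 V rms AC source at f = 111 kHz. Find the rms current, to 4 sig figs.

995.1 mA

ω = 2πf = 697400 rad/s
X_L = ωL = 18.13 Ω
X_C = 1/(ωC) = 65.17 Ω
Parallel: admittances add. Y = 1/(jωL) + jωC
Y = (0 − j0.03980) S
|Y| = 0.03980 S → |Z| = 1/|Y| = 25.12 Ω, ∠Z = −∠Y = 90.00°
I = V/|Z| = 25/25.12 = 995.1 mA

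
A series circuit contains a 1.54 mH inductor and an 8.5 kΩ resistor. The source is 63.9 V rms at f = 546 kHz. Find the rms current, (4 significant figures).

ω = 2πf = 3.431e+06 rad/s
X_L = ωL = 5283 Ω
Z = 8500 + j5283 Ω
|Z| = √(8500² + 5283²) = 10010 Ω
I = V/|Z| = 63.9/10010 = 6.385 mA

6.385 mA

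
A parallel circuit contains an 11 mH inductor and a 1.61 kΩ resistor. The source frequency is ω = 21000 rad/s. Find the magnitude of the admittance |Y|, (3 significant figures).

X_L = ωL = 231 Ω
Parallel: admittances add. Y = 1/R + 1/(jωL)
Y = (0.000621 − j0.00433) S
|Y| = 0.00437 S → |Z| = 1/|Y| = 229 Ω, ∠Z = −∠Y = 81.8°

4.37 mS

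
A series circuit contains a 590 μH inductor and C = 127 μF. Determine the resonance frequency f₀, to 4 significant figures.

581.4 Hz

ω₀ = 1/√(LC) = 1/√(0.00059 × 0.000127) = 3653 rad/s
f₀ = ω₀/(2π) = 581.4 Hz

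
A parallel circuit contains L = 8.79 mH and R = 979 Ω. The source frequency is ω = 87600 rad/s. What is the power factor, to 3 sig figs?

0.618

X_L = ωL = 770 Ω
Parallel: admittances add. Y = 1/R + 1/(jωL)
Y = (0.00102 − j0.00130) S
|Y| = 0.00165 S → |Z| = 1/|Y| = 605 Ω, ∠Z = −∠Y = 51.8°
cos φ = cos(51.8°) = 0.618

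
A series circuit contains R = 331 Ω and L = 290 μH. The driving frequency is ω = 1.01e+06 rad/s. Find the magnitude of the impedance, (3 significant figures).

X_L = ωL = 293 Ω
Z = 331 + j293 Ω
|Z| = √(331² + 293²) = 442 Ω

442 Ω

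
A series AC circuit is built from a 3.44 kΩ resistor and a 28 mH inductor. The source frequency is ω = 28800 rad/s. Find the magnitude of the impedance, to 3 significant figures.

X_L = ωL = 806 Ω
Z = 3440 + j806 Ω
|Z| = √(3440² + 806²) = 3530 Ω

3530 Ω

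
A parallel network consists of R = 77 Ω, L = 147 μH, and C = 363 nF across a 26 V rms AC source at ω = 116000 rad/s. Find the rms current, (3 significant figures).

547 mA

X_L = ωL = 17.1 Ω
X_C = 1/(ωC) = 23.7 Ω
Parallel: admittances add. Y = 1/R + 1/(jωL) + jωC
Y = (0.0130 − j0.0165) S
|Y| = 0.0210 S → |Z| = 1/|Y| = 47.6 Ω, ∠Z = −∠Y = 51.9°
I = V/|Z| = 26/47.6 = 547 mA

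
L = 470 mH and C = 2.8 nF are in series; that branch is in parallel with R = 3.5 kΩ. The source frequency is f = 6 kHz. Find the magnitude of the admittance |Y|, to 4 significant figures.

310.4 μS

ω = 2πf = 37700 rad/s
X_L = ωL = 17720 Ω
X_C = 1/(ωC) = 9474 Ω
Branch 1: Z₁ = R = 3500 Ω
Branch 2 (series LC): Z₂ = j(X_L − X_C) = j8245 Ω
Parallel: Z = Z₁Z₂/(Z₁+Z₂), |Z| = 3222 Ω, ∠Z = 23.00°
|Y| = 1/|Z| = 310.4 μS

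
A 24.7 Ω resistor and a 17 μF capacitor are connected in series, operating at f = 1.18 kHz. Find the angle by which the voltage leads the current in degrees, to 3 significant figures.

-17.8°

ω = 2πf = 7414 rad/s
X_C = 1/(ωC) = 7.93 Ω
Z = 24.7 − j7.93 Ω
|Z| = √(24.7² + 7.93²) = 25.9 Ω
∠Z = arctan(-7.93/24.7) = -17.8°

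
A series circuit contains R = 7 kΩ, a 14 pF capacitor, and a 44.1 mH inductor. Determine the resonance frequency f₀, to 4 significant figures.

ω₀ = 1/√(LC) = 1/√(0.0441 × 1.4e-11) = 1.273e+06 rad/s
f₀ = ω₀/(2π) = 202.6 kHz

202.6 kHz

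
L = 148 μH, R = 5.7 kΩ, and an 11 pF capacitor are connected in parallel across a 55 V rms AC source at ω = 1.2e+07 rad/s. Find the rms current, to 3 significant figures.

25.6 mA

X_L = ωL = 1780 Ω
X_C = 1/(ωC) = 7580 Ω
Parallel: admittances add. Y = 1/R + 1/(jωL) + jωC
Y = (0.000175 − j0.000431) S
|Y| = 0.000465 S → |Z| = 1/|Y| = 2150 Ω, ∠Z = −∠Y = 67.9°
I = V/|Z| = 55/2150 = 25.6 mA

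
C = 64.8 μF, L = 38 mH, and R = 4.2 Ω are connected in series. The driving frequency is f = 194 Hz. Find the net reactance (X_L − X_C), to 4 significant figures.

33.66 Ω

ω = 2πf = 1219 rad/s
X_L = ωL = 46.32 Ω
X_C = 1/(ωC) = 12.66 Ω
X = 46.32 − 12.66 = 33.66 Ω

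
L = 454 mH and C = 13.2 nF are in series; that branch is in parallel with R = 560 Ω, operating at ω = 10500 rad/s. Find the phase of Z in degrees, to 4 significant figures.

-12.89°

X_L = ωL = 4767 Ω
X_C = 1/(ωC) = 7215 Ω
Branch 1: Z₁ = R = 560.0 Ω
Branch 2 (series LC): Z₂ = j(X_L − X_C) = −j2448 Ω
Parallel: Z = Z₁Z₂/(Z₁+Z₂), |Z| = 545.9 Ω, ∠Z = -12.89°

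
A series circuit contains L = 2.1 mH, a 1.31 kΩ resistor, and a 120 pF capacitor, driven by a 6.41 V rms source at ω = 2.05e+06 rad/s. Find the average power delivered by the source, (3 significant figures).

X_L = ωL = 4300 Ω
X_C = 1/(ωC) = 4070 Ω
Net reactance X = X_L − X_C = 240 Ω
Z = 1310 + j240 Ω
|Z| = √(1310² + 240²) = 1330 Ω
∠Z = arctan(240/1310) = 10.4°
I = V/|Z| = 4.81 mA
P = VI cos φ = 6.41 × 0.00481 × cos(10.4°) = 30.3 mW

30.3 mW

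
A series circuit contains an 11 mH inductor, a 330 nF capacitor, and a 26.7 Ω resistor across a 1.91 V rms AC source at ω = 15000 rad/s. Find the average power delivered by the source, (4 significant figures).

46.75 mW

X_L = ωL = 165.0 Ω
X_C = 1/(ωC) = 202.0 Ω
Net reactance X = X_L − X_C = -37.02 Ω
Z = 26.70 − j37.02 Ω
|Z| = √(26.70² + 37.02²) = 45.64 Ω
∠Z = arctan(-37.02/26.70) = -54.20°
I = V/|Z| = 41.85 mA
P = VI cos φ = 1.91 × 0.04185 × cos(-54.20°) = 46.75 mW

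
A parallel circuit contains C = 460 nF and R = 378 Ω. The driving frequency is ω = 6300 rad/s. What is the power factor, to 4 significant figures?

0.6742

X_C = 1/(ωC) = 345.1 Ω
Parallel: admittances add. Y = 1/R + jωC
Y = (0.002646 + j0.002898) S
|Y| = 0.003924 S → |Z| = 1/|Y| = 254.8 Ω, ∠Z = −∠Y = -47.61°
cos φ = cos(-47.61°) = 0.6742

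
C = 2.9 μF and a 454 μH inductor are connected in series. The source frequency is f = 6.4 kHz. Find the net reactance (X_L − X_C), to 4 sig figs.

9.681 Ω

ω = 2πf = 40210 rad/s
X_L = ωL = 18.26 Ω
X_C = 1/(ωC) = 8.575 Ω
X = 18.26 − 8.575 = 9.681 Ω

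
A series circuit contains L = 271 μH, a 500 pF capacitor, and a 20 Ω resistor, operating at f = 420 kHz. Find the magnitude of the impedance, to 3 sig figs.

47.2 Ω

ω = 2πf = 2.639e+06 rad/s
X_L = ωL = 715 Ω
X_C = 1/(ωC) = 758 Ω
Net reactance X = X_L − X_C = -42.7 Ω
Z = 20.0 − j42.7 Ω
|Z| = √(20.0² + 42.7²) = 47.2 Ω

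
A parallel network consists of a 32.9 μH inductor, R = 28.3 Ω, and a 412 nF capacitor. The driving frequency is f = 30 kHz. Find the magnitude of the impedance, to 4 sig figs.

11.02 Ω

ω = 2πf = 188500 rad/s
X_L = ωL = 6.202 Ω
X_C = 1/(ωC) = 12.88 Ω
Parallel: admittances add. Y = 1/R + 1/(jωL) + jωC
Y = (0.03534 − j0.08359) S
|Y| = 0.09075 S → |Z| = 1/|Y| = 11.02 Ω, ∠Z = −∠Y = 67.09°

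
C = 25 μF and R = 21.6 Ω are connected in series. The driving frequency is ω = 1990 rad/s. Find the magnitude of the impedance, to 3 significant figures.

29.5 Ω

X_C = 1/(ωC) = 20.1 Ω
Z = 21.6 − j20.1 Ω
|Z| = √(21.6² + 20.1²) = 29.5 Ω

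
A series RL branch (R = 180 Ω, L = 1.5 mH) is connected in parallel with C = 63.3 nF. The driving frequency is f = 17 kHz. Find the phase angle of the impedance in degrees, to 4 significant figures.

-52.24°

ω = 2πf = 106800 rad/s
X_L = ωL = 160.2 Ω
X_C = 1/(ωC) = 147.9 Ω
Branch 1 (R+jX_L): Z₁ = 180.0 + j160.2 Ω, |Z₁| = 241.0 Ω
Branch 2 (−jX_C): Z₂ = −j147.9 Ω
Parallel: Z = Z₁Z₂/(Z₁+Z₂), |Z| = 197.5 Ω, ∠Z = -52.24°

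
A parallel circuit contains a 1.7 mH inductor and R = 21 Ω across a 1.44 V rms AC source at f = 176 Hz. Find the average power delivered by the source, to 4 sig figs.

ω = 2πf = 1106 rad/s
X_L = ωL = 1.880 Ω
Parallel: admittances add. Y = 1/R + 1/(jωL)
Y = (0.04762 − j0.5319) S
|Y| = 0.5341 S → |Z| = 1/|Y| = 1.872 Ω, ∠Z = −∠Y = 84.88°
I = V/|Z| = 769.0 mA
P = VI cos φ = 1.44 × 0.7690 × cos(84.88°) = 98.74 mW

98.74 mW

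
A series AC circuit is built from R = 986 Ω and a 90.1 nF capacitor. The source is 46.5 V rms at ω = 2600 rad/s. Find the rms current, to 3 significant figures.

X_C = 1/(ωC) = 4270 Ω
Z = 986 − j4270 Ω
|Z| = √(986² + 4270²) = 4380 Ω
I = V/|Z| = 46.5/4380 = 10.6 mA

10.6 mA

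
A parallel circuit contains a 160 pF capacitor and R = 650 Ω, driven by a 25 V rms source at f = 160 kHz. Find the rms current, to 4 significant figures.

ω = 2πf = 1.005e+06 rad/s
X_C = 1/(ωC) = 6217 Ω
Parallel: admittances add. Y = 1/R + jωC
Y = (0.001538 + j0.0001608) S
|Y| = 0.001547 S → |Z| = 1/|Y| = 646.5 Ω, ∠Z = −∠Y = -5.969°
I = V/|Z| = 25/646.5 = 38.67 mA

38.67 mA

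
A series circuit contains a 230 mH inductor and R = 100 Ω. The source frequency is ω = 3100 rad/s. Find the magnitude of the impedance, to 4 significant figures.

X_L = ωL = 713.0 Ω
Z = 100.0 + j713.0 Ω
|Z| = √(100.0² + 713.0²) = 720.0 Ω

720.0 Ω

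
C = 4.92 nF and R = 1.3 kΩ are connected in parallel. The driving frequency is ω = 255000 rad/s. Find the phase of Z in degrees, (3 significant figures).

X_C = 1/(ωC) = 797 Ω
Parallel: admittances add. Y = 1/R + jωC
Y = (0.000769 + j0.00125) S
|Y| = 0.00147 S → |Z| = 1/|Y| = 680 Ω, ∠Z = −∠Y = -58.5°

-58.5°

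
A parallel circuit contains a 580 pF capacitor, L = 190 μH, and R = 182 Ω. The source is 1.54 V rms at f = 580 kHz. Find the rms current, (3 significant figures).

8.52 mA

ω = 2πf = 3.644e+06 rad/s
X_L = ωL = 692 Ω
X_C = 1/(ωC) = 473 Ω
Parallel: admittances add. Y = 1/R + 1/(jωL) + jωC
Y = (0.00549 + j0.000669) S
|Y| = 0.00554 S → |Z| = 1/|Y| = 181 Ω, ∠Z = −∠Y = -6.95°
I = V/|Z| = 1.54/181 = 8.52 mA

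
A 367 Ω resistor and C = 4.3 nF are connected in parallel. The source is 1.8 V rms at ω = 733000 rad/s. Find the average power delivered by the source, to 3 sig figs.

8.83 mW

X_C = 1/(ωC) = 317 Ω
Parallel: admittances add. Y = 1/R + jωC
Y = (0.00272 + j0.00315) S
|Y| = 0.00417 S → |Z| = 1/|Y| = 240 Ω, ∠Z = −∠Y = -49.2°
I = V/|Z| = 7.50 mA
P = VI cos φ = 1.8 × 0.00750 × cos(-49.2°) = 8.83 mW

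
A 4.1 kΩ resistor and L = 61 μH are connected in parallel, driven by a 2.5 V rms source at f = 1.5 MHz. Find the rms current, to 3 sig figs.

ω = 2πf = 9.425e+06 rad/s
X_L = ωL = 575 Ω
Parallel: admittances add. Y = 1/R + 1/(jωL)
Y = (0.000244 − j0.00174) S
|Y| = 0.00176 S → |Z| = 1/|Y| = 569 Ω, ∠Z = −∠Y = 82.0°
I = V/|Z| = 2.5/569 = 4.39 mA

4.39 mA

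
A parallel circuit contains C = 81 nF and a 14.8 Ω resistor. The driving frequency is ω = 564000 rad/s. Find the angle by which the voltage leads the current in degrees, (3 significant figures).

-34.1°

X_C = 1/(ωC) = 21.9 Ω
Parallel: admittances add. Y = 1/R + jωC
Y = (0.0676 + j0.0457) S
|Y| = 0.0816 S → |Z| = 1/|Y| = 12.3 Ω, ∠Z = −∠Y = -34.1°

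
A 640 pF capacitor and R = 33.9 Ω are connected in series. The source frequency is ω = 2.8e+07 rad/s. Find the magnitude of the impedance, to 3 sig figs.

65.3 Ω

X_C = 1/(ωC) = 55.8 Ω
Z = 33.9 − j55.8 Ω
|Z| = √(33.9² + 55.8²) = 65.3 Ω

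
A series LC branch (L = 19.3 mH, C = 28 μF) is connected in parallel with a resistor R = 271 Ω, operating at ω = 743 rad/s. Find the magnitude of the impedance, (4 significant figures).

X_L = ωL = 14.34 Ω
X_C = 1/(ωC) = 48.07 Ω
Branch 1: Z₁ = R = 271.0 Ω
Branch 2 (series LC): Z₂ = j(X_L − X_C) = −j33.73 Ω
Parallel: Z = Z₁Z₂/(Z₁+Z₂), |Z| = 33.47 Ω, ∠Z = -82.91°

33.47 Ω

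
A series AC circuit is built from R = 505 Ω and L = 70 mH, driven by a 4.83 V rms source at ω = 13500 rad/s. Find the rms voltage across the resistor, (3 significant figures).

X_L = ωL = 945 Ω
Z = 505 + j945 Ω
|Z| = √(505² + 945²) = 1070 Ω
I = V/|Z| = 4.51 mA
V_R = I·|Z_R| = 0.00451 × 505 = 2.28 V

2.28 V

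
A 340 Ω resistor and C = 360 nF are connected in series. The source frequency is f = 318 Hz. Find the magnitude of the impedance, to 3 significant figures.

1430 Ω

ω = 2πf = 1998 rad/s
X_C = 1/(ωC) = 1390 Ω
Z = 340 − j1390 Ω
|Z| = √(340² + 1390²) = 1430 Ω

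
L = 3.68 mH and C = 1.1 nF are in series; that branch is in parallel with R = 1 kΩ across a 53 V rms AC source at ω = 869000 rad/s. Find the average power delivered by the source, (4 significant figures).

X_L = ωL = 3198 Ω
X_C = 1/(ωC) = 1046 Ω
Branch 1: Z₁ = R = 1000 Ω
Branch 2 (series LC): Z₂ = j(X_L − X_C) = j2152 Ω
Parallel: Z = Z₁Z₂/(Z₁+Z₂), |Z| = 906.9 Ω, ∠Z = 24.93°
I = V/|Z| = 58.44 mA
P = VI cos φ = 53 × 0.05844 × cos(24.93°) = 2.809 W

2.809 W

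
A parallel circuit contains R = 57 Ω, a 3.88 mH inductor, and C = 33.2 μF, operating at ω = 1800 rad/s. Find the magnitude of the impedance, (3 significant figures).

11.7 Ω

X_L = ωL = 6.98 Ω
X_C = 1/(ωC) = 16.7 Ω
Parallel: admittances add. Y = 1/R + 1/(jωL) + jωC
Y = (0.0175 − j0.0834) S
|Y| = 0.0852 S → |Z| = 1/|Y| = 11.7 Ω, ∠Z = −∠Y = 78.1°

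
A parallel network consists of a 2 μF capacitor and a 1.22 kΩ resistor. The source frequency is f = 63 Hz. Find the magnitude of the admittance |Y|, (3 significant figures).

1.14 mS

ω = 2πf = 395.8 rad/s
X_C = 1/(ωC) = 1260 Ω
Parallel: admittances add. Y = 1/R + jωC
Y = (0.000820 + j0.000792) S
|Y| = 0.00114 S → |Z| = 1/|Y| = 878 Ω, ∠Z = −∠Y = -44.0°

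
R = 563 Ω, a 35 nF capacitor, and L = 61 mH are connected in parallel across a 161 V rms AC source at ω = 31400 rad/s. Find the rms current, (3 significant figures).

X_L = ωL = 1920 Ω
X_C = 1/(ωC) = 910 Ω
Parallel: admittances add. Y = 1/R + 1/(jωL) + jωC
Y = (0.00178 + j0.000577) S
|Y| = 0.00187 S → |Z| = 1/|Y| = 535 Ω, ∠Z = −∠Y = -18.0°
I = V/|Z| = 161/535 = 301 mA

301 mA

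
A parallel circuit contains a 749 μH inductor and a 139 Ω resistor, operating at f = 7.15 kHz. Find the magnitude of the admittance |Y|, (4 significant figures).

30.58 mS

ω = 2πf = 44920 rad/s
X_L = ωL = 33.65 Ω
Parallel: admittances add. Y = 1/R + 1/(jωL)
Y = (0.007194 − j0.02972) S
|Y| = 0.03058 S → |Z| = 1/|Y| = 32.70 Ω, ∠Z = −∠Y = 76.39°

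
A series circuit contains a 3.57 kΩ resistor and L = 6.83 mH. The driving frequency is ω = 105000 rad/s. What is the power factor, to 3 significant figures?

0.980

X_L = ωL = 717 Ω
Z = 3570 + j717 Ω
|Z| = √(3570² + 717²) = 3640 Ω
∠Z = arctan(717/3570) = 11.4°
cos φ = cos(11.4°) = 0.980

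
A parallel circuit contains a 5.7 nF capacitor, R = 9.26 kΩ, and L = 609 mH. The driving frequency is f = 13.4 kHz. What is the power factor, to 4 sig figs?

0.2284

ω = 2πf = 84190 rad/s
X_L = ωL = 51270 Ω
X_C = 1/(ωC) = 2084 Ω
Parallel: admittances add. Y = 1/R + 1/(jωL) + jωC
Y = (0.0001080 + j0.0004604) S
|Y| = 0.0004729 S → |Z| = 1/|Y| = 2115 Ω, ∠Z = −∠Y = -76.80°
cos φ = cos(-76.80°) = 0.2284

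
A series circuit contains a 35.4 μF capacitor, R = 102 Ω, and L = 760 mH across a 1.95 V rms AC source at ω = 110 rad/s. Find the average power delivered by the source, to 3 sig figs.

X_L = ωL = 83.6 Ω
X_C = 1/(ωC) = 257 Ω
Net reactance X = X_L − X_C = -173 Ω
Z = 102 − j173 Ω
|Z| = √(102² + 173²) = 201 Ω
∠Z = arctan(-173/102) = -59.5°
I = V/|Z| = 9.70 mA
P = VI cos φ = 1.95 × 0.00970 × cos(-59.5°) = 9.60 mW

9.60 mW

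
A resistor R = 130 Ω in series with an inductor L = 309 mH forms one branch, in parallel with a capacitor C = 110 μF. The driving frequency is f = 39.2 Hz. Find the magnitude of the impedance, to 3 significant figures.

ω = 2πf = 246.3 rad/s
X_L = ωL = 76.1 Ω
X_C = 1/(ωC) = 36.9 Ω
Branch 1 (R+jX_L): Z₁ = 130 + j76.1 Ω, |Z₁| = 151 Ω
Branch 2 (−jX_C): Z₂ = −j36.9 Ω
Parallel: Z = Z₁Z₂/(Z₁+Z₂), |Z| = 40.9 Ω, ∠Z = -76.4°

40.9 Ω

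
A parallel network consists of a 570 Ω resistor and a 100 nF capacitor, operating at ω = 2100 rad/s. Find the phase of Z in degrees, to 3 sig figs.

X_C = 1/(ωC) = 4760 Ω
Parallel: admittances add. Y = 1/R + jωC
Y = (0.00175 + j0.000210) S
|Y| = 0.00177 S → |Z| = 1/|Y| = 566 Ω, ∠Z = −∠Y = -6.83°

-6.83°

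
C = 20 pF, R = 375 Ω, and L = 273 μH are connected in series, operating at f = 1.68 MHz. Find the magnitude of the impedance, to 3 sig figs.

ω = 2πf = 1.056e+07 rad/s
X_L = ωL = 2880 Ω
X_C = 1/(ωC) = 4740 Ω
Net reactance X = X_L − X_C = -1860 Ω
Z = 375 − j1860 Ω
|Z| = √(375² + 1860²) = 1890 Ω

1890 Ω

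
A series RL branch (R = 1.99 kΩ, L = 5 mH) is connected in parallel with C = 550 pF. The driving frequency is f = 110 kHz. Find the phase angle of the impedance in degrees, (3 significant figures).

-52.5°

ω = 2πf = 691200 rad/s
X_L = ωL = 3460 Ω
X_C = 1/(ωC) = 2630 Ω
Branch 1 (R+jX_L): Z₁ = 1990 + j3460 Ω, |Z₁| = 3990 Ω
Branch 2 (−jX_C): Z₂ = −j2630 Ω
Parallel: Z = Z₁Z₂/(Z₁+Z₂), |Z| = 4870 Ω, ∠Z = -52.5°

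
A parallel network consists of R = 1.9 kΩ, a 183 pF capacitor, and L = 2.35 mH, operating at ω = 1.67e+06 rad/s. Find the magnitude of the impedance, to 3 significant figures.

1890 Ω

X_L = ωL = 3920 Ω
X_C = 1/(ωC) = 3270 Ω
Parallel: admittances add. Y = 1/R + 1/(jωL) + jωC
Y = (0.000526 + j5.08e-05) S
|Y| = 0.000529 S → |Z| = 1/|Y| = 1890 Ω, ∠Z = −∠Y = -5.51°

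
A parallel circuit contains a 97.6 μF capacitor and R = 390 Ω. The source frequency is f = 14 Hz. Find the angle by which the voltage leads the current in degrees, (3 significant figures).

-73.4°

ω = 2πf = 87.96 rad/s
X_C = 1/(ωC) = 116 Ω
Parallel: admittances add. Y = 1/R + jωC
Y = (0.00256 + j0.00859) S
|Y| = 0.00896 S → |Z| = 1/|Y| = 112 Ω, ∠Z = −∠Y = -73.4°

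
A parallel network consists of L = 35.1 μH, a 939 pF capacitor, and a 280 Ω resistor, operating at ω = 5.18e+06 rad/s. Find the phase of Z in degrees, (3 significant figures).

X_L = ωL = 182 Ω
X_C = 1/(ωC) = 206 Ω
Parallel: admittances add. Y = 1/R + 1/(jωL) + jωC
Y = (0.00357 − j0.000636) S
|Y| = 0.00363 S → |Z| = 1/|Y| = 276 Ω, ∠Z = −∠Y = 10.1°

10.1°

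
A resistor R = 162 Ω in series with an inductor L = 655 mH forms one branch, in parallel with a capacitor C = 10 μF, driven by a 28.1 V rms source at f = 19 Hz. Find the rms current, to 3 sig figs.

145 mA

ω = 2πf = 119.4 rad/s
X_L = ωL = 78.2 Ω
X_C = 1/(ωC) = 838 Ω
Branch 1 (R+jX_L): Z₁ = 162 + j78.2 Ω, |Z₁| = 180 Ω
Branch 2 (−jX_C): Z₂ = −j838 Ω
Parallel: Z = Z₁Z₂/(Z₁+Z₂), |Z| = 194 Ω, ∠Z = 13.7°
I = V/|Z| = 28.1/194 = 145 mA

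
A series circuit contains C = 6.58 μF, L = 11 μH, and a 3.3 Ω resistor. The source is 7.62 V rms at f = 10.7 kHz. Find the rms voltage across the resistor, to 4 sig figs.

6.920 V

ω = 2πf = 67230 rad/s
X_L = ωL = 0.7395 Ω
X_C = 1/(ωC) = 2.261 Ω
Net reactance X = X_L − X_C = -1.521 Ω
Z = 3.300 − j1.521 Ω
|Z| = √(3.300² + 1.521²) = 3.634 Ω
I = V/|Z| = 2.097 A
V_R = I·|Z_R| = 2.097 × 3.300 = 6.920 V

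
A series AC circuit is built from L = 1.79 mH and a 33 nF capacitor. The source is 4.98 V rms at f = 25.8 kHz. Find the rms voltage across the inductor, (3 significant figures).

14.0 V

ω = 2πf = 162100 rad/s
X_L = ωL = 290 Ω
X_C = 1/(ωC) = 187 Ω
Net reactance X = X_L − X_C = 103 Ω
Z = j103 Ω
|Z| = √(0² + 103²) = 103 Ω
I = V/|Z| = 48.2 mA
V_L = I·|Z_L| = 0.0482 × 290 = 14.0 V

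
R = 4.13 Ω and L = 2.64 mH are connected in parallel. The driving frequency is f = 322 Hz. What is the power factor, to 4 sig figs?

ω = 2πf = 2023 rad/s
X_L = ωL = 5.341 Ω
Parallel: admittances add. Y = 1/R + 1/(jωL)
Y = (0.2421 − j0.1872) S
|Y| = 0.3061 S → |Z| = 1/|Y| = 3.267 Ω, ∠Z = −∠Y = 37.71°
cos φ = cos(37.71°) = 0.7911

0.7911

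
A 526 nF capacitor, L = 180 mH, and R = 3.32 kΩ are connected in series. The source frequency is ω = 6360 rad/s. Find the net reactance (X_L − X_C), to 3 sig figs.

X_L = ωL = 1140 Ω
X_C = 1/(ωC) = 299 Ω
X = 1140 − 299 = 846 Ω

846 Ω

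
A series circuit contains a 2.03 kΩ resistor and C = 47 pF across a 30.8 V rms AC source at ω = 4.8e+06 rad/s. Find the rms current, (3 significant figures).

6.32 mA

X_C = 1/(ωC) = 4430 Ω
Z = 2030 − j4430 Ω
|Z| = √(2030² + 4430²) = 4880 Ω
I = V/|Z| = 30.8/4880 = 6.32 mA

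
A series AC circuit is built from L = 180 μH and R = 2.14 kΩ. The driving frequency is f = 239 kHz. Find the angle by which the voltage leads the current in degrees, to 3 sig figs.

7.20°

ω = 2πf = 1.502e+06 rad/s
X_L = ωL = 270 Ω
Z = 2140 + j270 Ω
|Z| = √(2140² + 270²) = 2160 Ω
∠Z = arctan(270/2140) = 7.20°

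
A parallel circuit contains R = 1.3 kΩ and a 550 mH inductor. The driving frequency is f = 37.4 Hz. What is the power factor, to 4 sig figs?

0.09893

ω = 2πf = 235.0 rad/s
X_L = ωL = 129.2 Ω
Parallel: admittances add. Y = 1/R + 1/(jωL)
Y = (0.0007692 − j0.007737) S
|Y| = 0.007775 S → |Z| = 1/|Y| = 128.6 Ω, ∠Z = −∠Y = 84.32°
cos φ = cos(84.32°) = 0.09893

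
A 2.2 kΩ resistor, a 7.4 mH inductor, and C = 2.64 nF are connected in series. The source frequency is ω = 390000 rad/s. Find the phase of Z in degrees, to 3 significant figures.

41.0°

X_L = ωL = 2890 Ω
X_C = 1/(ωC) = 971 Ω
Net reactance X = X_L − X_C = 1910 Ω
Z = 2200 + j1910 Ω
|Z| = √(2200² + 1910²) = 2920 Ω
∠Z = arctan(1910/2200) = 41.0°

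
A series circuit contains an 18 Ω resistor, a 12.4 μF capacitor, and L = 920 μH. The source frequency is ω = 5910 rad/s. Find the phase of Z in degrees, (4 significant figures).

X_L = ωL = 5.437 Ω
X_C = 1/(ωC) = 13.65 Ω
Net reactance X = X_L − X_C = -8.208 Ω
Z = 18.00 − j8.208 Ω
|Z| = √(18.00² + 8.208²) = 19.78 Ω
∠Z = arctan(-8.208/18.00) = -24.51°

-24.51°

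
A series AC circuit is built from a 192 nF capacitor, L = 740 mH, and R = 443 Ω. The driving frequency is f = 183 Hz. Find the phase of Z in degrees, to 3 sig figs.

-83.1°

ω = 2πf = 1150 rad/s
X_L = ωL = 851 Ω
X_C = 1/(ωC) = 4530 Ω
Net reactance X = X_L − X_C = -3680 Ω
Z = 443 − j3680 Ω
|Z| = √(443² + 3680²) = 3710 Ω
∠Z = arctan(-3680/443) = -83.1°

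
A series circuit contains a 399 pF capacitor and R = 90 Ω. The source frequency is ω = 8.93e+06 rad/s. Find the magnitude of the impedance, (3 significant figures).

295 Ω

X_C = 1/(ωC) = 281 Ω
Z = 90.0 − j281 Ω
|Z| = √(90.0² + 281²) = 295 Ω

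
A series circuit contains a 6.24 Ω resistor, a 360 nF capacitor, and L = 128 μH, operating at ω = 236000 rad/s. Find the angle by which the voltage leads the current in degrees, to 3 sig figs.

71.3°

X_L = ωL = 30.2 Ω
X_C = 1/(ωC) = 11.8 Ω
Net reactance X = X_L − X_C = 18.4 Ω
Z = 6.24 + j18.4 Ω
|Z| = √(6.24² + 18.4²) = 19.5 Ω
∠Z = arctan(18.4/6.24) = 71.3°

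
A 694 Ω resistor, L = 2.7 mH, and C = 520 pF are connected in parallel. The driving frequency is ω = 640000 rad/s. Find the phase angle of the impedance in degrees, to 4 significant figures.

9.685°

X_L = ωL = 1728 Ω
X_C = 1/(ωC) = 3005 Ω
Parallel: admittances add. Y = 1/R + 1/(jωL) + jωC
Y = (0.001441 − j0.0002459) S
|Y| = 0.001462 S → |Z| = 1/|Y| = 684.1 Ω, ∠Z = −∠Y = 9.685°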